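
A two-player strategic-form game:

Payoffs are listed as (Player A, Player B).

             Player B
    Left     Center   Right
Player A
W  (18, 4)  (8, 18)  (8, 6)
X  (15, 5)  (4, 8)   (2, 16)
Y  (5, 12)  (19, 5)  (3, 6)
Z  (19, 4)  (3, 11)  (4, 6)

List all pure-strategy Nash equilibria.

Player A against Left: payoffs 18, 15, 5, 19 → best response Z.
Player A against Center: payoffs 8, 4, 19, 3 → best response Y.
Player A against Right: payoffs 8, 2, 3, 4 → best response W.
Player B against W: payoffs 4, 18, 6 → best response Center.
Player B against X: payoffs 5, 8, 16 → best response Right.
Player B against Y: payoffs 12, 5, 6 → best response Left.
Player B against Z: payoffs 4, 11, 6 → best response Center.
No profile is a mutual best response for all players.

This game has no pure Nash equilibrium.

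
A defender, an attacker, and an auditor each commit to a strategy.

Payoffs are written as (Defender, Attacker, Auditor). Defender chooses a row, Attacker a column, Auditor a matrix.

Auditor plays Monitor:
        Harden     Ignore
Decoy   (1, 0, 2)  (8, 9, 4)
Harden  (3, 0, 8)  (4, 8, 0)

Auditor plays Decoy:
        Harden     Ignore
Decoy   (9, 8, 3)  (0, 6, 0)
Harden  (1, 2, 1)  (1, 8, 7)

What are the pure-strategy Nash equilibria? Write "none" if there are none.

The pure Nash equilibria are (Decoy, Harden, Decoy), (Decoy, Ignore, Monitor), (Harden, Ignore, Decoy).

(Decoy, Harden, Monitor): Defender can switch to Harden (1 → 3). Not NE.
(Decoy, Harden, Decoy): Defender gets 9, best alternative 1; Attacker gets 8, best alternative 6; Auditor gets 3, best alternative 2. No profitable deviation — NE.
(Decoy, Ignore, Monitor): Defender gets 8, best alternative 4; Attacker gets 9, best alternative 0; Auditor gets 4, best alternative 0. No profitable deviation — NE.
(Decoy, Ignore, Decoy): Defender can switch to Harden (0 → 1). Not NE.
(Harden, Harden, Monitor): Attacker can switch to Ignore (0 → 8). Not NE.
(Harden, Harden, Decoy): Defender can switch to Decoy (1 → 9). Not NE.
(Harden, Ignore, Monitor): Defender can switch to Decoy (4 → 8). Not NE.
(Harden, Ignore, Decoy): Defender gets 1, best alternative 0; Attacker gets 8, best alternative 2; Auditor gets 7, best alternative 0. No profitable deviation — NE.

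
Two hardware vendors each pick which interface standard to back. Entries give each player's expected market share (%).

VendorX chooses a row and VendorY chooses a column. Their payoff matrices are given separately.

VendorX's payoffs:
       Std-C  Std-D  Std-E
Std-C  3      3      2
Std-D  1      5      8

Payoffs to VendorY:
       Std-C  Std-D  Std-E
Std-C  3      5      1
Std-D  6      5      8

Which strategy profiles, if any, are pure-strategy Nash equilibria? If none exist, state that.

(Std-C, Std-C): VendorY can switch to Std-D (3 → 5). Not NE.
(Std-C, Std-D): VendorX can switch to Std-D (3 → 5). Not NE.
(Std-C, Std-E): VendorX can switch to Std-D (2 → 8). Not NE.
(Std-D, Std-C): VendorX can switch to Std-C (1 → 3). Not NE.
(Std-D, Std-D): VendorY can switch to Std-C (5 → 6). Not NE.
(Std-D, Std-E): VendorX gets 8, best alternative 2; VendorY gets 8, best alternative 6. No profitable deviation — NE.

(Std-D, Std-E)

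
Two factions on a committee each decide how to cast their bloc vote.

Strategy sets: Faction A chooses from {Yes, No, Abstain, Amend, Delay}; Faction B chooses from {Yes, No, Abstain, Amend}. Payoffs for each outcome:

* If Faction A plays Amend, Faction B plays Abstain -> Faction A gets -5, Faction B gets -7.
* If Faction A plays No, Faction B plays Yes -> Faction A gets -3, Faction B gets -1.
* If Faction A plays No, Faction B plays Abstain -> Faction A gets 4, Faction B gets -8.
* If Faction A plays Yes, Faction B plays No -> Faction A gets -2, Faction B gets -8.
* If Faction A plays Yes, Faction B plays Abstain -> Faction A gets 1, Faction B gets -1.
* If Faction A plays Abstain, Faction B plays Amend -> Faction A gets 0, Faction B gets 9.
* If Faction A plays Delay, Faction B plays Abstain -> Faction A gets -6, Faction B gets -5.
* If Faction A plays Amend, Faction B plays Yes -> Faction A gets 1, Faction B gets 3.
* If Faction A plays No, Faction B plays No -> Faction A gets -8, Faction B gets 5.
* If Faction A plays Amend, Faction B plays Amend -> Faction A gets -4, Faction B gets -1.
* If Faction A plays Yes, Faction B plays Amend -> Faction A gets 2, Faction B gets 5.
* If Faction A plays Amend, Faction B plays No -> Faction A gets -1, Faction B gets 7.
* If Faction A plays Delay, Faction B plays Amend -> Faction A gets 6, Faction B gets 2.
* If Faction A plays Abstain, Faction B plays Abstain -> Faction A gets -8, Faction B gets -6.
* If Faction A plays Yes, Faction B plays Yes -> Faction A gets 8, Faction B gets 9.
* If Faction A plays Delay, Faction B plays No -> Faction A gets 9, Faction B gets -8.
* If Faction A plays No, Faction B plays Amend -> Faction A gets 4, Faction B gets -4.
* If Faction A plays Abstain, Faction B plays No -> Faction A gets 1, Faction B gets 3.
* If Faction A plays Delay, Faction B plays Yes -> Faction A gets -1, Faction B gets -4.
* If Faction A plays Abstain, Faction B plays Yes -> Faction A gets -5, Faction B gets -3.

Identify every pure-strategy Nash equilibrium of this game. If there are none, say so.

(Yes, Yes) and (Delay, Amend)

For each strategy profile, look for a profitable unilateral deviation.
(Yes, Yes): Faction A gets 8, best alternative 1; Faction B gets 9, best alternative 5. No profitable deviation — NE.
(Yes, No): Faction A can switch to Abstain (-2 → 1). Not NE.
(Yes, Abstain): Faction A can switch to No (1 → 4). Not NE.
(Yes, Amend): Faction A can switch to No (2 → 4). Not NE.
(No, Yes): Faction A can switch to Yes (-3 → 8). Not NE.
(No, No): Faction A can switch to Yes (-8 → -2). Not NE.
(No, Abstain): Faction B can switch to Yes (-8 → -1). Not NE.
(No, Amend): Faction A can switch to Delay (4 → 6). Not NE.
(Abstain, Yes): Faction A can switch to Yes (-5 → 8). Not NE.
(Abstain, No): Faction A can switch to Delay (1 → 9). Not NE.
(Abstain, Abstain): Faction A can switch to Yes (-8 → 1). Not NE.
(Abstain, Amend): Faction A can switch to Yes (0 → 2). Not NE.
(Amend, Yes): Faction A can switch to Yes (1 → 8). Not NE.
(Delay, Amend): Faction A gets 6, best alternative 4; Faction B gets 2, best alternative -4. No profitable deviation — NE.
(The remaining 6 profiles each have a profitable deviation by the same check.)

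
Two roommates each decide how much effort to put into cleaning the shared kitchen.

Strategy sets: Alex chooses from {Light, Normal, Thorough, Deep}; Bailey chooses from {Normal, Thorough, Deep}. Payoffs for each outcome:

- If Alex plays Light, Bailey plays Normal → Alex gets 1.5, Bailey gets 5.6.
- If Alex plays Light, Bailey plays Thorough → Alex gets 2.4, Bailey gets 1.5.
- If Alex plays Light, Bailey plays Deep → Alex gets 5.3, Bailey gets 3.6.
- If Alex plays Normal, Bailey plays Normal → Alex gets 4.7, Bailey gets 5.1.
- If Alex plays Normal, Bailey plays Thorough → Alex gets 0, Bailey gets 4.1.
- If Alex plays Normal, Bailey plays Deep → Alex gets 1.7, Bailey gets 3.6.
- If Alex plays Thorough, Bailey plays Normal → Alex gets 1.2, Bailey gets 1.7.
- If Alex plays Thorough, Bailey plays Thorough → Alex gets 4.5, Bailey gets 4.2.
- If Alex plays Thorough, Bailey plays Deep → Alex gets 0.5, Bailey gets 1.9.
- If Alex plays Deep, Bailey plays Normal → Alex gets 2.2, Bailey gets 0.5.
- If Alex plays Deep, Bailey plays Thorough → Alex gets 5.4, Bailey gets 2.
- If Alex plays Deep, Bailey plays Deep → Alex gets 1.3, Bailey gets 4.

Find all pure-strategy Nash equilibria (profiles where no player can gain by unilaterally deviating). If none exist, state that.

Alex against Normal: payoffs 1.5, 4.7, 1.2, 2.2 → best response Normal.
Alex against Thorough: payoffs 2.4, 0, 4.5, 5.4 → best response Deep.
Alex against Deep: payoffs 5.3, 1.7, 0.5, 1.3 → best response Light.
Bailey against Light: payoffs 5.6, 1.5, 3.6 → best response Normal.
Bailey against Normal: payoffs 5.1, 4.1, 3.6 → best response Normal.
Bailey against Thorough: payoffs 1.7, 4.2, 1.9 → best response Thorough.
Bailey against Deep: payoffs 0.5, 2, 4 → best response Deep.
Mutual best responses: (Normal, Normal).

The unique pure-strategy Nash equilibrium is (Normal, Normal).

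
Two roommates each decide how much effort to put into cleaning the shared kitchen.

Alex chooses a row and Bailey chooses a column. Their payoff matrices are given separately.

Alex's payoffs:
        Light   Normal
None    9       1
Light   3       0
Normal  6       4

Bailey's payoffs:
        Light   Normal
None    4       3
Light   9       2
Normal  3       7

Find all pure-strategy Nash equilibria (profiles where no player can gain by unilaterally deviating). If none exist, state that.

(None, Light); (Normal, Normal)

Alex against Light: payoffs 9, 3, 6 → best response None.
Alex against Normal: payoffs 1, 0, 4 → best response Normal.
Bailey against None: payoffs 4, 3 → best response Light.
Bailey against Light: payoffs 9, 2 → best response Light.
Bailey against Normal: payoffs 3, 7 → best response Normal.
Mutual best responses: (None, Light); (Normal, Normal).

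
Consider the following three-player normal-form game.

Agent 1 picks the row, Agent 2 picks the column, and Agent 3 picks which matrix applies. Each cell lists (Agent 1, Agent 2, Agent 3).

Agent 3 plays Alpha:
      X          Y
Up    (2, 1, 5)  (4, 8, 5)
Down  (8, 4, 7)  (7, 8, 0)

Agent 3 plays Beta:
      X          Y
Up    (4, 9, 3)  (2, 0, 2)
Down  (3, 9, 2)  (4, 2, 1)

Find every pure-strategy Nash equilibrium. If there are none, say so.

No pure-strategy Nash equilibrium.

Agent 1 against (X, Alpha): payoffs 2, 8 → best response Down.
Agent 1 against (X, Beta): payoffs 4, 3 → best response Up.
Agent 1 against (Y, Alpha): payoffs 4, 7 → best response Down.
Agent 1 against (Y, Beta): payoffs 2, 4 → best response Down.
Agent 2 against (Up, Alpha): payoffs 1, 8 → best response Y.
Agent 2 against (Up, Beta): payoffs 9, 0 → best response X.
Agent 2 against (Down, Alpha): payoffs 4, 8 → best response Y.
Agent 2 against (Down, Beta): payoffs 9, 2 → best response X.
Agent 3 against (Up, X): payoffs 5, 3 → best response Alpha.
Agent 3 against (Up, Y): payoffs 5, 2 → best response Alpha.
Agent 3 against (Down, X): payoffs 7, 2 → best response Alpha.
Agent 3 against (Down, Y): payoffs 0, 1 → best response Beta.
No profile is a mutual best response for all players.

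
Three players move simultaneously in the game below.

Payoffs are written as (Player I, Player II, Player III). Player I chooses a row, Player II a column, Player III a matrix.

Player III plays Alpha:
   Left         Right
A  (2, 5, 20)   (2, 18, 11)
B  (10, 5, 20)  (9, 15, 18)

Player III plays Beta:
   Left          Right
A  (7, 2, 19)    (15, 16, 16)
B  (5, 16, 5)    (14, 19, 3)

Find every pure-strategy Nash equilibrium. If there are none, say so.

(A, Right, Beta), (B, Right, Alpha)

Player I against (Left, Alpha): payoffs 2, 10 → best response B.
Player I against (Left, Beta): payoffs 7, 5 → best response A.
Player I against (Right, Alpha): payoffs 2, 9 → best response B.
Player I against (Right, Beta): payoffs 15, 14 → best response A.
Player II against (A, Alpha): payoffs 5, 18 → best response Right.
Player II against (A, Beta): payoffs 2, 16 → best response Right.
Player II against (B, Alpha): payoffs 5, 15 → best response Right.
Player II against (B, Beta): payoffs 16, 19 → best response Right.
Player III against (A, Left): payoffs 20, 19 → best response Alpha.
Player III against (A, Right): payoffs 11, 16 → best response Beta.
Player III against (B, Left): payoffs 20, 5 → best response Alpha.
Player III against (B, Right): payoffs 18, 3 → best response Alpha.
Mutual best responses: (A, Right, Beta); (B, Right, Alpha).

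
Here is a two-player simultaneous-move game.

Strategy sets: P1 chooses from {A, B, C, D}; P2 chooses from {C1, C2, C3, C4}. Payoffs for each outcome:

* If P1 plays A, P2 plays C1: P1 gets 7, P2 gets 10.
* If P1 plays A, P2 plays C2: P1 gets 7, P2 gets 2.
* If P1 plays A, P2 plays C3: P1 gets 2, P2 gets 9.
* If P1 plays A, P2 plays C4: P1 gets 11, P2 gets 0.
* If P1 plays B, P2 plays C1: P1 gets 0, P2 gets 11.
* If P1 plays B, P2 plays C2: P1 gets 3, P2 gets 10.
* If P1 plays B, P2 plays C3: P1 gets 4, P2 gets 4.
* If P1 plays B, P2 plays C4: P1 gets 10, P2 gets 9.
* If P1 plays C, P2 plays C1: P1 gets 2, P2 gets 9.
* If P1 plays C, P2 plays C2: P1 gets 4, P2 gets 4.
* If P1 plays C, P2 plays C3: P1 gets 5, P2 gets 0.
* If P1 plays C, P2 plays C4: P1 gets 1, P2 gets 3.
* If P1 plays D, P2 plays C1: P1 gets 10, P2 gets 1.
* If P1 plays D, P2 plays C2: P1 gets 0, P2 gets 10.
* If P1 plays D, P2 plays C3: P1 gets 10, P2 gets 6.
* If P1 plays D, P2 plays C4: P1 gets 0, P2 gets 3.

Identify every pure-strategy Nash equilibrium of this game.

For each player, find the best response to each opponent profile; mutual best responses are the pure NE.
P1 against C1: payoffs 7, 0, 2, 10 → best response D.
P1 against C2: payoffs 7, 3, 4, 0 → best response A.
P1 against C3: payoffs 2, 4, 5, 10 → best response D.
P1 against C4: payoffs 11, 10, 1, 0 → best response A.
P2 against A: payoffs 10, 2, 9, 0 → best response C1.
P2 against B: payoffs 11, 10, 4, 9 → best response C1.
P2 against C: payoffs 9, 4, 0, 3 → best response C1.
P2 against D: payoffs 1, 10, 6, 3 → best response C2.
No profile is a mutual best response for all players.

This game has no pure Nash equilibrium.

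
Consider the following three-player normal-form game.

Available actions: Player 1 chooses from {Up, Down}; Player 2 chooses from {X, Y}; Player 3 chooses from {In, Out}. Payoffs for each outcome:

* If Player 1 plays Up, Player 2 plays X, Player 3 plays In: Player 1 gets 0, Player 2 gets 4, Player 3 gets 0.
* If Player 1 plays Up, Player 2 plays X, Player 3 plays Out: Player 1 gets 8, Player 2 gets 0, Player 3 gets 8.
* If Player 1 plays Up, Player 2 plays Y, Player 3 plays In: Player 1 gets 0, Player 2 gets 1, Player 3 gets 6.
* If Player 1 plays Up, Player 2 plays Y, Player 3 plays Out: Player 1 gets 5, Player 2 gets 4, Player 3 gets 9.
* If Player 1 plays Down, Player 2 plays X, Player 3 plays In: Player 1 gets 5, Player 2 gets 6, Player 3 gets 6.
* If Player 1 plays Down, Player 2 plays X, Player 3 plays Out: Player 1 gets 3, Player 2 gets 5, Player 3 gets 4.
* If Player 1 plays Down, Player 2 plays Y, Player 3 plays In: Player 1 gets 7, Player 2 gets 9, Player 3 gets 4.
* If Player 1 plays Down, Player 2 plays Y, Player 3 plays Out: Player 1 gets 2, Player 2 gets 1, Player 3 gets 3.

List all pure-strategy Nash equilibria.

Player 1 against (X, In): payoffs 0, 5 → best response Down.
Player 1 against (X, Out): payoffs 8, 3 → best response Up.
Player 1 against (Y, In): payoffs 0, 7 → best response Down.
Player 1 against (Y, Out): payoffs 5, 2 → best response Up.
Player 2 against (Up, In): payoffs 4, 1 → best response X.
Player 2 against (Up, Out): payoffs 0, 4 → best response Y.
Player 2 against (Down, In): payoffs 6, 9 → best response Y.
Player 2 against (Down, Out): payoffs 5, 1 → best response X.
Player 3 against (Up, X): payoffs 0, 8 → best response Out.
Player 3 against (Up, Y): payoffs 6, 9 → best response Out.
Player 3 against (Down, X): payoffs 6, 4 → best response In.
Player 3 against (Down, Y): payoffs 4, 3 → best response In.
Mutual best responses: (Up, Y, Out); (Down, Y, In).

(Up, Y, Out) and (Down, Y, In)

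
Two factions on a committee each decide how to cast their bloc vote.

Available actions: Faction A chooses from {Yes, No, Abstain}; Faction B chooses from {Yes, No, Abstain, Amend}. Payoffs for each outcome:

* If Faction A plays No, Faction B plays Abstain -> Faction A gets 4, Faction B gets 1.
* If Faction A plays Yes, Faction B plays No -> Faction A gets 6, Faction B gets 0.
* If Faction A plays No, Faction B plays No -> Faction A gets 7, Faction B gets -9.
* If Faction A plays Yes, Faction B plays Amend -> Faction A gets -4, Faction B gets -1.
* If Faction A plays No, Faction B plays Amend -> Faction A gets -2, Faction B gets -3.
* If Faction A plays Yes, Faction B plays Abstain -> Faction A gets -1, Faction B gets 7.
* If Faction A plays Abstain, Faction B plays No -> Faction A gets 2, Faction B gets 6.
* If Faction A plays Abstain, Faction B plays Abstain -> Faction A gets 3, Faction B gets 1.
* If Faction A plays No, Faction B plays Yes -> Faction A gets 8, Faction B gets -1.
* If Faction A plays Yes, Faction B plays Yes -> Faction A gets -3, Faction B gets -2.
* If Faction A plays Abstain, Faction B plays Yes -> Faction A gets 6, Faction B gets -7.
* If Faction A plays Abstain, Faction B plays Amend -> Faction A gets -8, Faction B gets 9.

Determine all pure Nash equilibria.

(No, Abstain)

(Yes, Yes): Faction A can switch to No (-3 → 8). Not NE.
(Yes, No): Faction A can switch to No (6 → 7). Not NE.
(Yes, Abstain): Faction A can switch to No (-1 → 4). Not NE.
(Yes, Amend): Faction A can switch to No (-4 → -2). Not NE.
(No, Yes): Faction B can switch to Abstain (-1 → 1). Not NE.
(No, No): Faction B can switch to Yes (-9 → -1). Not NE.
(No, Abstain): Faction A gets 4, best alternative 3; Faction B gets 1, best alternative -1. No profitable deviation — NE.
(No, Amend): Faction B can switch to Yes (-3 → -1). Not NE.
(Abstain, Yes): Faction A can switch to No (6 → 8). Not NE.
(Abstain, No): Faction A can switch to Yes (2 → 6). Not NE.
(Abstain, Abstain): Faction A can switch to No (3 → 4). Not NE.
(Abstain, Amend): Faction A can switch to Yes (-8 → -4). Not NE.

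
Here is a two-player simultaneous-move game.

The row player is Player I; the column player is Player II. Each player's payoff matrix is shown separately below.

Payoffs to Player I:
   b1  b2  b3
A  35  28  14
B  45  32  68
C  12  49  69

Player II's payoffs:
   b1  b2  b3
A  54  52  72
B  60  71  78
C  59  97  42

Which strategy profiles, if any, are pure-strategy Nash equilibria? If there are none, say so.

Pure NE: (C, b2)

Player I against b1: payoffs 35, 45, 12 → best response B.
Player I against b2: payoffs 28, 32, 49 → best response C.
Player I against b3: payoffs 14, 68, 69 → best response C.
Player II against A: payoffs 54, 52, 72 → best response b3.
Player II against B: payoffs 60, 71, 78 → best response b3.
Player II against C: payoffs 59, 97, 42 → best response b2.
Mutual best responses: (C, b2).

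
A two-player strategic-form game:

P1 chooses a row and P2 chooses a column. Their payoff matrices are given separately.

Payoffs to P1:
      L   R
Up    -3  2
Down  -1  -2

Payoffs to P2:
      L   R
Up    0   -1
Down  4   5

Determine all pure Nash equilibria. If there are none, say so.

(Up, L): P1 can switch to Down (-3 → -1). Not NE.
(Up, R): P2 can switch to L (-1 → 0). Not NE.
(Down, L): P2 can switch to R (4 → 5). Not NE.
(Down, R): P1 can switch to Up (-2 → 2). Not NE.

This game has no pure Nash equilibrium.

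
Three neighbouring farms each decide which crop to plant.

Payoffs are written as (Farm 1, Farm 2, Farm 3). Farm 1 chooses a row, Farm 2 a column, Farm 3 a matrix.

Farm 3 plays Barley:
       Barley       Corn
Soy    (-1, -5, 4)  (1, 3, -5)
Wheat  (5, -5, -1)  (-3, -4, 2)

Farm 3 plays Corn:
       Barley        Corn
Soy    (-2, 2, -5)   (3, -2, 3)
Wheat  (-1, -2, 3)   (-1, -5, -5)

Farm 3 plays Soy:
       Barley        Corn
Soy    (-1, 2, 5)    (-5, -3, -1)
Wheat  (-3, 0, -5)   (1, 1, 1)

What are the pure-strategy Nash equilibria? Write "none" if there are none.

Farm 1 against (Barley, Barley): payoffs -1, 5 → best response Wheat.
Farm 1 against (Barley, Corn): payoffs -2, -1 → best response Wheat.
Farm 1 against (Barley, Soy): payoffs -1, -3 → best response Soy.
Farm 1 against (Corn, Barley): payoffs 1, -3 → best response Soy.
Farm 1 against (Corn, Corn): payoffs 3, -1 → best response Soy.
Farm 1 against (Corn, Soy): payoffs -5, 1 → best response Wheat.
Farm 2 against (Soy, Barley): payoffs -5, 3 → best response Corn.
Farm 2 against (Soy, Corn): payoffs 2, -2 → best response Barley.
Farm 2 against (Soy, Soy): payoffs 2, -3 → best response Barley.
Farm 2 against (Wheat, Barley): payoffs -5, -4 → best response Corn.
Farm 2 against (Wheat, Corn): payoffs -2, -5 → best response Barley.
Farm 2 against (Wheat, Soy): payoffs 0, 1 → best response Corn.
Farm 3 against (Soy, Barley): payoffs 4, -5, 5 → best response Soy.
Farm 3 against (Soy, Corn): payoffs -5, 3, -1 → best response Corn.
Farm 3 against (Wheat, Barley): payoffs -1, 3, -5 → best response Corn.
Farm 3 against (Wheat, Corn): payoffs 2, -5, 1 → best response Barley.
Mutual best responses: (Soy, Barley, Soy); (Wheat, Barley, Corn).

The pure Nash equilibria are (Soy, Barley, Soy); (Wheat, Barley, Corn).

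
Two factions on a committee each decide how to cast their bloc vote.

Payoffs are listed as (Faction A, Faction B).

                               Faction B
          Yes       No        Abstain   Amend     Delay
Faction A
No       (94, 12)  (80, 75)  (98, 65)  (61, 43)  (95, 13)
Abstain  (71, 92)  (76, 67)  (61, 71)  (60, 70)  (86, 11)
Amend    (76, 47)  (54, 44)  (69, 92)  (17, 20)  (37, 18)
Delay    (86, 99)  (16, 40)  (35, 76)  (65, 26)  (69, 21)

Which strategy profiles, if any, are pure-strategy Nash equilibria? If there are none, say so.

(No, No)

Check each profile: it is a Nash equilibrium iff no player can strictly gain by switching unilaterally.
(No, Yes): Faction B can switch to No (12 → 75). Not NE.
(No, No): Faction A gets 80, best alternative 76; Faction B gets 75, best alternative 65. No profitable deviation — NE.
(No, Abstain): Faction B can switch to No (65 → 75). Not NE.
(No, Amend): Faction A can switch to Delay (61 → 65). Not NE.
(No, Delay): Faction B can switch to No (13 → 75). Not NE.
(Abstain, Yes): Faction A can switch to No (71 → 94). Not NE.
(Abstain, No): Faction A can switch to No (76 → 80). Not NE.
(Abstain, Abstain): Faction A can switch to No (61 → 98). Not NE.
(Abstain, Amend): Faction A can switch to No (60 → 61). Not NE.
(The remaining 11 profiles each have a profitable deviation by the same check.)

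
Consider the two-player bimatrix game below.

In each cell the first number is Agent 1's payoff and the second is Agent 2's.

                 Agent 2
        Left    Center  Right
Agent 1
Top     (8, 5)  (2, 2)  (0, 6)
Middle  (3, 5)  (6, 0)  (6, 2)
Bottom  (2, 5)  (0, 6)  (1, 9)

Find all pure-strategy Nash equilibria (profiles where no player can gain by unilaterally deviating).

Check each profile: it is a Nash equilibrium iff no player can strictly gain by switching unilaterally.
(Top, Left): Agent 2 can switch to Right (5 → 6). Not NE.
(Top, Center): Agent 1 can switch to Middle (2 → 6). Not NE.
(Top, Right): Agent 1 can switch to Middle (0 → 6). Not NE.
(Middle, Left): Agent 1 can switch to Top (3 → 8). Not NE.
(Middle, Center): Agent 2 can switch to Left (0 → 5). Not NE.
(Middle, Right): Agent 2 can switch to Left (2 → 5). Not NE.
(The remaining 3 profiles each have a profitable deviation by the same check.)

none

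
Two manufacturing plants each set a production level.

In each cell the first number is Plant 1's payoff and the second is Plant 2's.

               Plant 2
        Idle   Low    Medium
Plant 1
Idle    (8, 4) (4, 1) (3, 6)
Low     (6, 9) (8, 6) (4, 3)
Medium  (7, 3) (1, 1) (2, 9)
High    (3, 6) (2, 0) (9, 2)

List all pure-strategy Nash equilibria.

(Idle, Idle): Plant 2 can switch to Medium (4 → 6). Not NE.
(Idle, Low): Plant 1 can switch to Low (4 → 8). Not NE.
(Idle, Medium): Plant 1 can switch to Low (3 → 4). Not NE.
(Low, Idle): Plant 1 can switch to Idle (6 → 8). Not NE.
(Low, Low): Plant 2 can switch to Idle (6 → 9). Not NE.
(Low, Medium): Plant 1 can switch to High (4 → 9). Not NE.
(The remaining 6 profiles each have a profitable deviation by the same check.)

This game has no pure Nash equilibrium.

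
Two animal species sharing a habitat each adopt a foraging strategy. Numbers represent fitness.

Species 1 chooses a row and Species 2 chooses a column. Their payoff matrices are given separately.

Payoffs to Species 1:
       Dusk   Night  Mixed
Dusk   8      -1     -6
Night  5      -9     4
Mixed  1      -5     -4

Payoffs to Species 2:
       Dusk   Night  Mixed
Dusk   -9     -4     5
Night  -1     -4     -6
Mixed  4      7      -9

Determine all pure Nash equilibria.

Species 1 against Dusk: payoffs 8, 5, 1 → best response Dusk.
Species 1 against Night: payoffs -1, -9, -5 → best response Dusk.
Species 1 against Mixed: payoffs -6, 4, -4 → best response Night.
Species 2 against Dusk: payoffs -9, -4, 5 → best response Mixed.
Species 2 against Night: payoffs -1, -4, -6 → best response Dusk.
Species 2 against Mixed: payoffs 4, 7, -9 → best response Night.
No profile is a mutual best response for all players.

This game has no pure Nash equilibrium.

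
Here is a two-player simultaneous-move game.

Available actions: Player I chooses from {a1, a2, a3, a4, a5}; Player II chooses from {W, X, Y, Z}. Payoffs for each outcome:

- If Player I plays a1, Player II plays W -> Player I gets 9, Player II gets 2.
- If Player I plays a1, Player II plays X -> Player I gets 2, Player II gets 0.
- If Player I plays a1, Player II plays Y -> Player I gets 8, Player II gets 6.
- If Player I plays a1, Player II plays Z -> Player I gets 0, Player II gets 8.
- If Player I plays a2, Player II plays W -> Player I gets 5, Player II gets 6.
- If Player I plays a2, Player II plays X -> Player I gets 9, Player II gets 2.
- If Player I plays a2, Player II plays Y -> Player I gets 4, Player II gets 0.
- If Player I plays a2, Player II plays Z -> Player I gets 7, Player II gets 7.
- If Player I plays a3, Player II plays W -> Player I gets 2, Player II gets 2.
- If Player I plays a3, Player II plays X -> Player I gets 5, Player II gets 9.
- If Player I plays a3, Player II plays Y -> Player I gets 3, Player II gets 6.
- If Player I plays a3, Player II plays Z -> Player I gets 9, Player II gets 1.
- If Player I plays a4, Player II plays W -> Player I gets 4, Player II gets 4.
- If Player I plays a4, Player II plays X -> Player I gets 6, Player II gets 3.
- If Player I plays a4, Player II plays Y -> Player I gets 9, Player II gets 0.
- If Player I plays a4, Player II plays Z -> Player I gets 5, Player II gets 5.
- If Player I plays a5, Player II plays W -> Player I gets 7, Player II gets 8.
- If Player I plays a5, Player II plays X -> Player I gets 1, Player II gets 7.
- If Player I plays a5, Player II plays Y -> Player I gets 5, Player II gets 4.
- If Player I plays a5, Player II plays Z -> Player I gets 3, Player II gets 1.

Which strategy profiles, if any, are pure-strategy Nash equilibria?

Mark each player's best response to every combination of opponents' strategies; a profile where every player is best-responding is a pure Nash equilibrium.
Player I against W: payoffs 9, 5, 2, 4, 7 → best response a1.
Player I against X: payoffs 2, 9, 5, 6, 1 → best response a2.
Player I against Y: payoffs 8, 4, 3, 9, 5 → best response a4.
Player I against Z: payoffs 0, 7, 9, 5, 3 → best response a3.
Player II against a1: payoffs 2, 0, 6, 8 → best response Z.
Player II against a2: payoffs 6, 2, 0, 7 → best response Z.
Player II against a3: payoffs 2, 9, 6, 1 → best response X.
Player II against a4: payoffs 4, 3, 0, 5 → best response Z.
Player II against a5: payoffs 8, 7, 4, 1 → best response W.
No profile is a mutual best response for all players.

There is no pure-strategy Nash equilibrium.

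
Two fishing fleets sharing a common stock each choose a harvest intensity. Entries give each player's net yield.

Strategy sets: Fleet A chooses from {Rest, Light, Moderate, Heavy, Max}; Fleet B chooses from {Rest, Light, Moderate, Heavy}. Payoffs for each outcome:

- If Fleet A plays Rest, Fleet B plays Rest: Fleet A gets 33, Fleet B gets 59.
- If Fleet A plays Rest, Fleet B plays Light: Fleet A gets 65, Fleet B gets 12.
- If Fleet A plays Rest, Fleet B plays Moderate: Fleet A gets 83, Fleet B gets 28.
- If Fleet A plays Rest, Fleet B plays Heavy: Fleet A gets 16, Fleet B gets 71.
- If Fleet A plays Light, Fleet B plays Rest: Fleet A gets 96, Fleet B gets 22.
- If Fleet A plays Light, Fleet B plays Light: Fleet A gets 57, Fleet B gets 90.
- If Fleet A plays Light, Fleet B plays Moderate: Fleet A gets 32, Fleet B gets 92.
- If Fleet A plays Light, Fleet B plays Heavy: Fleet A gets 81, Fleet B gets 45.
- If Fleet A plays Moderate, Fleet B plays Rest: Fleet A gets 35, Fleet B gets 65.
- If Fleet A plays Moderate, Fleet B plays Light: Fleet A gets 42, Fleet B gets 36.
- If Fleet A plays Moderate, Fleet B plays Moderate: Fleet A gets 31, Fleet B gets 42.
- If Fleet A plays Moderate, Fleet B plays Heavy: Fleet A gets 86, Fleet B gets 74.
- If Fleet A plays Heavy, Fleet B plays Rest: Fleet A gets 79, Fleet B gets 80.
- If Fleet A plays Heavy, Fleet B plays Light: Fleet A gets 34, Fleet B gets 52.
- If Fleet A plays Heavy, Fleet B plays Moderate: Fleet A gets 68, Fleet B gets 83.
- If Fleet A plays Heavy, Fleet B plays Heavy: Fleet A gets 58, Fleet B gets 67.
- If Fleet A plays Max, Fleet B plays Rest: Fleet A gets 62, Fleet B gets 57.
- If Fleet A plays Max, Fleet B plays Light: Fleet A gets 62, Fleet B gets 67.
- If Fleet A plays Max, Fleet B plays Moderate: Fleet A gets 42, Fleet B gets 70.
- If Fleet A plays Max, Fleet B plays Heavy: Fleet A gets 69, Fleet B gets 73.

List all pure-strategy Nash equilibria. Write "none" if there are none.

For each strategy profile, look for a profitable unilateral deviation.
(Rest, Rest): Fleet A can switch to Light (33 → 96). Not NE.
(Rest, Light): Fleet B can switch to Rest (12 → 59). Not NE.
(Rest, Moderate): Fleet B can switch to Rest (28 → 59). Not NE.
(Rest, Heavy): Fleet A can switch to Light (16 → 81). Not NE.
(Light, Rest): Fleet B can switch to Light (22 → 90). Not NE.
(Light, Light): Fleet A can switch to Rest (57 → 65). Not NE.
(Light, Moderate): Fleet A can switch to Rest (32 → 83). Not NE.
(Light, Heavy): Fleet A can switch to Moderate (81 → 86). Not NE.
(Moderate, Rest): Fleet A can switch to Light (35 → 96). Not NE.
(Moderate, Light): Fleet A can switch to Rest (42 → 65). Not NE.
(Moderate, Moderate): Fleet A can switch to Rest (31 → 83). Not NE.
(Moderate, Heavy): Fleet A gets 86, best alternative 81; Fleet B gets 74, best alternative 65. No profitable deviation — NE.
(Heavy, Rest): Fleet A can switch to Light (79 → 96). Not NE.
(The remaining 7 profiles each have a profitable deviation by the same check.)

Pure NE: (Moderate, Heavy)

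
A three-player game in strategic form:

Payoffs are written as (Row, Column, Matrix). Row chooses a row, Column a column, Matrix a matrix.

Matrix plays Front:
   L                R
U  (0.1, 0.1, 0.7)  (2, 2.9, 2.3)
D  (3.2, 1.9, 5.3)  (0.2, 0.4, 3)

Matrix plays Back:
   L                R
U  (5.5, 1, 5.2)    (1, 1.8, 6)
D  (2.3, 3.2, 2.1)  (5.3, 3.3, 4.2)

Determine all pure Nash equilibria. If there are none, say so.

(D, L, Front); (D, R, Back)

(U, L, Front): Row can switch to D (0.1 → 3.2). Not NE.
(U, L, Back): Column can switch to R (1 → 1.8). Not NE.
(U, R, Front): Matrix can switch to Back (2.3 → 6). Not NE.
(U, R, Back): Row can switch to D (1 → 5.3). Not NE.
(D, L, Front): Row gets 3.2, best alternative 0.1; Column gets 1.9, best alternative 0.4; Matrix gets 5.3, best alternative 2.1. No profitable deviation — NE.
(D, L, Back): Row can switch to U (2.3 → 5.5). Not NE.
(D, R, Front): Row can switch to U (0.2 → 2). Not NE.
(D, R, Back): Row gets 5.3, best alternative 1; Column gets 3.3, best alternative 3.2; Matrix gets 4.2, best alternative 3. No profitable deviation — NE.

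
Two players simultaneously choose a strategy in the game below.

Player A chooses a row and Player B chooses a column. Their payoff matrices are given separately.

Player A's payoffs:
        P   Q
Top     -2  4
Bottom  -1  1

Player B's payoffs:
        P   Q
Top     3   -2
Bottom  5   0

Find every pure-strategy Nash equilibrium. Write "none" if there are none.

Pure NE: (Bottom, P)

For each player, find the best response to each opponent profile; mutual best responses are the pure NE.
Player A against P: payoffs -2, -1 → best response Bottom.
Player A against Q: payoffs 4, 1 → best response Top.
Player B against Top: payoffs 3, -2 → best response P.
Player B against Bottom: payoffs 5, 0 → best response P.
Mutual best responses: (Bottom, P).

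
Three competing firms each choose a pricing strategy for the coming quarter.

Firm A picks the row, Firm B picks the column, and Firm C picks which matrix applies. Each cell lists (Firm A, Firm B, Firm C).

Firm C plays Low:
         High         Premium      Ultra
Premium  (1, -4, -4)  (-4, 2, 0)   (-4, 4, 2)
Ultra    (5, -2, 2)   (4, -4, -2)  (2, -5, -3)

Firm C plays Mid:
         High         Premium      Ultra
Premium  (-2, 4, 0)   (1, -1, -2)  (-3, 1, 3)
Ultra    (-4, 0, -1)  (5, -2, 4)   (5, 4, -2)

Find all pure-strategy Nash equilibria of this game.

Firm A against (High, Low): payoffs 1, 5 → best response Ultra.
Firm A against (High, Mid): payoffs -2, -4 → best response Premium.
Firm A against (Premium, Low): payoffs -4, 4 → best response Ultra.
Firm A against (Premium, Mid): payoffs 1, 5 → best response Ultra.
Firm A against (Ultra, Low): payoffs -4, 2 → best response Ultra.
Firm A against (Ultra, Mid): payoffs -3, 5 → best response Ultra.
Firm B against (Premium, Low): payoffs -4, 2, 4 → best response Ultra.
Firm B against (Premium, Mid): payoffs 4, -1, 1 → best response High.
Firm B against (Ultra, Low): payoffs -2, -4, -5 → best response High.
Firm B against (Ultra, Mid): payoffs 0, -2, 4 → best response Ultra.
Firm C against (Premium, High): payoffs -4, 0 → best response Mid.
Firm C against (Premium, Premium): payoffs 0, -2 → best response Low.
Firm C against (Premium, Ultra): payoffs 2, 3 → best response Mid.
Firm C against (Ultra, High): payoffs 2, -1 → best response Low.
Firm C against (Ultra, Premium): payoffs -2, 4 → best response Mid.
Firm C against (Ultra, Ultra): payoffs -3, -2 → best response Mid.
Mutual best responses: (Premium, High, Mid); (Ultra, High, Low); (Ultra, Ultra, Mid).

The pure Nash equilibria are (Premium, High, Mid); (Ultra, High, Low); (Ultra, Ultra, Mid).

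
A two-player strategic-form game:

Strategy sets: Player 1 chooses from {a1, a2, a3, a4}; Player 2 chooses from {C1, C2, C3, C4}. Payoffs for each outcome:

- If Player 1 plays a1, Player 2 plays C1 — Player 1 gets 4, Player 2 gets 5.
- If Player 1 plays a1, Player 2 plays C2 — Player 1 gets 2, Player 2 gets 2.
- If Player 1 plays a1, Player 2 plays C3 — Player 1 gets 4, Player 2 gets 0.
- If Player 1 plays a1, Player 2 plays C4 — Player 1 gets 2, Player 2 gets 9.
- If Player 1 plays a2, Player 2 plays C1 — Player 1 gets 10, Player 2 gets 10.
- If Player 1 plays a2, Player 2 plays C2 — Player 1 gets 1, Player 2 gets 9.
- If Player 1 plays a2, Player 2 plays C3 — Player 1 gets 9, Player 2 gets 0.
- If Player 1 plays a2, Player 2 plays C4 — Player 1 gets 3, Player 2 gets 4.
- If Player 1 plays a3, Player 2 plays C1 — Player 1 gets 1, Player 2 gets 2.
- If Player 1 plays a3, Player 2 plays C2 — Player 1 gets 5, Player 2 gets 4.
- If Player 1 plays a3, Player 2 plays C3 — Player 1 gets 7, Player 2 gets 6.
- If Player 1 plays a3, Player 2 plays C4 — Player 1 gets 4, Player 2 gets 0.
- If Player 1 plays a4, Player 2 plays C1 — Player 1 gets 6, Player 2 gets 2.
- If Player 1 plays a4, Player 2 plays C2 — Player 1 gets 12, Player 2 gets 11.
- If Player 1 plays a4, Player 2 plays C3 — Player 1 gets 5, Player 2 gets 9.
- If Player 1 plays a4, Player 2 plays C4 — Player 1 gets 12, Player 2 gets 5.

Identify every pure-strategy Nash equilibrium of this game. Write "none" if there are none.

For each player, find the best response to each opponent profile; mutual best responses are the pure NE.
Player 1 against C1: payoffs 4, 10, 1, 6 → best response a2.
Player 1 against C2: payoffs 2, 1, 5, 12 → best response a4.
Player 1 against C3: payoffs 4, 9, 7, 5 → best response a2.
Player 1 against C4: payoffs 2, 3, 4, 12 → best response a4.
Player 2 against a1: payoffs 5, 2, 0, 9 → best response C4.
Player 2 against a2: payoffs 10, 9, 0, 4 → best response C1.
Player 2 against a3: payoffs 2, 4, 6, 0 → best response C3.
Player 2 against a4: payoffs 2, 11, 9, 5 → best response C2.
Mutual best responses: (a2, C1); (a4, C2).

(a2, C1); (a4, C2)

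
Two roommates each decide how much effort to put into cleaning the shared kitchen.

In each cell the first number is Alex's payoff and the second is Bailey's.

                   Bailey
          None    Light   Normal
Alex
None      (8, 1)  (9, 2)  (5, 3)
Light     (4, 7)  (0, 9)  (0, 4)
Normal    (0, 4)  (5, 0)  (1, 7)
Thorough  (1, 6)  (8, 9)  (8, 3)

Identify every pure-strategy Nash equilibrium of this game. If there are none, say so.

none

(None, None): Bailey can switch to Light (1 → 2). Not NE.
(None, Light): Bailey can switch to Normal (2 → 3). Not NE.
(None, Normal): Alex can switch to Thorough (5 → 8). Not NE.
(Light, None): Alex can switch to None (4 → 8). Not NE.
(Light, Light): Alex can switch to None (0 → 9). Not NE.
(Light, Normal): Alex can switch to None (0 → 5). Not NE.
(Normal, None): Alex can switch to None (0 → 8). Not NE.
(Normal, Light): Alex can switch to None (5 → 9). Not NE.
(Normal, Normal): Alex can switch to None (1 → 5). Not NE.
(Thorough, None): Alex can switch to None (1 → 8). Not NE.
(Thorough, Light): Alex can switch to None (8 → 9). Not NE.
(Thorough, Normal): Bailey can switch to None (3 → 6). Not NE.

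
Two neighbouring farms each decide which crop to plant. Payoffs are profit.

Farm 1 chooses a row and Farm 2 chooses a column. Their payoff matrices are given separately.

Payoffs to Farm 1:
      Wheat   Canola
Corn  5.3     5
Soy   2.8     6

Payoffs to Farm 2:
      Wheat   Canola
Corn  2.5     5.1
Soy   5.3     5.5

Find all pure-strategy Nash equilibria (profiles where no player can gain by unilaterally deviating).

Pure NE: (Soy, Canola)

Mark each player's best response to every combination of opponents' strategies; a profile where every player is best-responding is a pure Nash equilibrium.
Farm 1 against Wheat: payoffs 5.3, 2.8 → best response Corn.
Farm 1 against Canola: payoffs 5, 6 → best response Soy.
Farm 2 against Corn: payoffs 2.5, 5.1 → best response Canola.
Farm 2 against Soy: payoffs 5.3, 5.5 → best response Canola.
Mutual best responses: (Soy, Canola).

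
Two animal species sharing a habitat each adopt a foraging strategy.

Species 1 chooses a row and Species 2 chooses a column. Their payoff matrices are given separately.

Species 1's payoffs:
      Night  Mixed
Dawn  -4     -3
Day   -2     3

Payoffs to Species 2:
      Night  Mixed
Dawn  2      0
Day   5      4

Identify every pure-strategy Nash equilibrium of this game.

Species 1 against Night: payoffs -4, -2 → best response Day.
Species 1 against Mixed: payoffs -3, 3 → best response Day.
Species 2 against Dawn: payoffs 2, 0 → best response Night.
Species 2 against Day: payoffs 5, 4 → best response Night.
Mutual best responses: (Day, Night).

Pure NE: (Day, Night)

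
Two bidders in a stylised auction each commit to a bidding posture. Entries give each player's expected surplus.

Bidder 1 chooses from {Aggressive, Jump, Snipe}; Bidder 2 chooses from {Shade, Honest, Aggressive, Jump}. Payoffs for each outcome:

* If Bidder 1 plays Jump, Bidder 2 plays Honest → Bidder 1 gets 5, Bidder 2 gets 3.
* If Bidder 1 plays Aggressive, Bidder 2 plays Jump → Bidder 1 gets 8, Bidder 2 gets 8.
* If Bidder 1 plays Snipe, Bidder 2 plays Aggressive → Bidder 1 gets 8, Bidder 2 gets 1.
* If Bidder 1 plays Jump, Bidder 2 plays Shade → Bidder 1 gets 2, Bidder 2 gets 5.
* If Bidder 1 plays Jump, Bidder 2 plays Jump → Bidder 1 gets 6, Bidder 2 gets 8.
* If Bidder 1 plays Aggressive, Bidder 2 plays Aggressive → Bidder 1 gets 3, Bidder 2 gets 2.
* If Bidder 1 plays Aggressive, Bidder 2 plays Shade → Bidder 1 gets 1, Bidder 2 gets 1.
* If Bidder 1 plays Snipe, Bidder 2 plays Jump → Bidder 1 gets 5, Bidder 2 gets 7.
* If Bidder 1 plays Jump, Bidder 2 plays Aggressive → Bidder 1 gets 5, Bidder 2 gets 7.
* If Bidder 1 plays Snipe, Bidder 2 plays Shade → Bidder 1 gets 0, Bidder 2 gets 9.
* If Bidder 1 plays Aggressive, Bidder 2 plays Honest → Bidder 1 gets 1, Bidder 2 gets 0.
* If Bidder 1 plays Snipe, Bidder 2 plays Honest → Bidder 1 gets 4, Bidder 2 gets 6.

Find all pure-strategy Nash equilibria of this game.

(Aggressive, Shade): Bidder 1 can switch to Jump (1 → 2). Not NE.
(Aggressive, Honest): Bidder 1 can switch to Jump (1 → 5). Not NE.
(Aggressive, Aggressive): Bidder 1 can switch to Jump (3 → 5). Not NE.
(Aggressive, Jump): Bidder 1 gets 8, best alternative 6; Bidder 2 gets 8, best alternative 2. No profitable deviation — NE.
(Jump, Shade): Bidder 2 can switch to Aggressive (5 → 7). Not NE.
(Jump, Honest): Bidder 2 can switch to Shade (3 → 5). Not NE.
(Jump, Aggressive): Bidder 1 can switch to Snipe (5 → 8). Not NE.
(The remaining 5 profiles each have a profitable deviation by the same check.)

(Aggressive, Jump)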